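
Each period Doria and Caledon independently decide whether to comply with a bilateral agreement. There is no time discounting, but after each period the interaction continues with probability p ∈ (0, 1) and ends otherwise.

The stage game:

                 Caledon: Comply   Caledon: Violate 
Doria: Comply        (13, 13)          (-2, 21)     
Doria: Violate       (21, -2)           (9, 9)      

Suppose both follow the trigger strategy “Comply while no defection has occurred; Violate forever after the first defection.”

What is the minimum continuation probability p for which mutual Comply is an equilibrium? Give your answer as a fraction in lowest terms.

Expected cooperation value is 13 + p·13 + p²·13 + … = 13/(1−p); deviation gives 21 + p·9/(1−p).
13 ≥ 21(1−p) + 9p ⇒ 12p ≥ 8 ⇒ p ≥ 8/12 = 2/3.

2/3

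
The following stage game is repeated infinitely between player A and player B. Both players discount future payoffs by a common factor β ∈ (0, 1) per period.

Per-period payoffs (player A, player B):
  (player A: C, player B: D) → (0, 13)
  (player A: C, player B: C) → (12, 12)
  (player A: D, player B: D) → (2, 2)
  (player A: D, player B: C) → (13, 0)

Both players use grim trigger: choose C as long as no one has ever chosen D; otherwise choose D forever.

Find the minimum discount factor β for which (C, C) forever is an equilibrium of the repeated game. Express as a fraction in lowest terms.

One-period gain from deviating is 13 − 12 = 1. The loss is 12 − 2 = 10 in every subsequent period, with present value 10·β/(1−β).
Deviation is unprofitable when 10·β/(1−β) ≥ 1, i.e. β/(1−β) ≥ 1/10.
Equivalently β ≥ 1/(1+10) = 1/11.

1/11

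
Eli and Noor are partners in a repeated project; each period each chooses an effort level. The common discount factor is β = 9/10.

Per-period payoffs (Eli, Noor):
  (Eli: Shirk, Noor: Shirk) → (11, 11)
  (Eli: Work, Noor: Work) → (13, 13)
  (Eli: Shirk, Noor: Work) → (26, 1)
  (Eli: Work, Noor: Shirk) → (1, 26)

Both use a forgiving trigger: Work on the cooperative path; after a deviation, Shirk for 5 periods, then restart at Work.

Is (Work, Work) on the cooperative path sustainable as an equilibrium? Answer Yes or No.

No

Comparing payoff streams over the 6 periods until play realigns: cooperate → 13(1+β+…+β^5); deviate → 26 + 11(β+…+β^5).
Cooperation is sustained iff (13−11)(β+…+β^5) ≥ 26−13.
β+…+β^5 = 9/10·(1−(9/10)^5)/(1−9/10) = 3.6856, and (26−13)/(13−11) = 6.5000.
3.6856 < 6.5000, so cooperation is not sustainable.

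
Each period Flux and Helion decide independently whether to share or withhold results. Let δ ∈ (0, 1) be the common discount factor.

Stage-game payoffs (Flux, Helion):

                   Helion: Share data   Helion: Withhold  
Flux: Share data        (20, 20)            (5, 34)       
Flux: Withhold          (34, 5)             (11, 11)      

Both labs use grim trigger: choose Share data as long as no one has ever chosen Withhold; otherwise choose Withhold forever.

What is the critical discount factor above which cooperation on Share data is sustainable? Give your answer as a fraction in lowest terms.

One-period gain from deviating is 34 − 20 = 14. The loss is 20 − 11 = 9 in every subsequent period, with present value 9·δ/(1−δ).
Deviation is unprofitable when 9·δ/(1−δ) ≥ 14, i.e. δ/(1−δ) ≥ 14/9.
Equivalently δ ≥ 14/(14+9) = 14/23.

14/23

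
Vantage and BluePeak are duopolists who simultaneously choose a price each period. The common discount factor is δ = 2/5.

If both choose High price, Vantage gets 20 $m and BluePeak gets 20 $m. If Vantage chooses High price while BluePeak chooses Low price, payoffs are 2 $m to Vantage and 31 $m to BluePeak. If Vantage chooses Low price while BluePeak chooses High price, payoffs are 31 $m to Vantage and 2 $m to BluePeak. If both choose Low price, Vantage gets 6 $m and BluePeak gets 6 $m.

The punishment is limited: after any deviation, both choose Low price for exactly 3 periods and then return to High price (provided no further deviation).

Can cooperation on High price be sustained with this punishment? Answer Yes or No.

No

Comparing payoff streams over the 4 periods until play realigns: cooperate → 20(1+δ+…+δ^3); deviate → 31 + 6(δ+…+δ^3).
Cooperation is sustained iff (20−6)(δ+…+δ^3) ≥ 31−20.
δ+…+δ^3 = 2/5·(1−(2/5)^3)/(1−2/5) = 0.6240, and (31−20)/(20−6) = 0.7857.
0.6240 < 0.7857, so cooperation is not sustainable.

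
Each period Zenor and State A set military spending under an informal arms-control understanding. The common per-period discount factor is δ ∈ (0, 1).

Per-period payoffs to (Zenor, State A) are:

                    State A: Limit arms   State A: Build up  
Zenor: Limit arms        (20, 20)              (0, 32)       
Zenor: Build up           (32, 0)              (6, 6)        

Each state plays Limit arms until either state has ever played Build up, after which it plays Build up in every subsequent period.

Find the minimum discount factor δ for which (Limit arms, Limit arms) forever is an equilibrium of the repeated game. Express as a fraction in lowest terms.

6/13

20/(1−δ) ≥ 32 + 6δ/(1−δ)
20 ≥ 32 − 26δ
δ ≥ 12/26 = 6/13.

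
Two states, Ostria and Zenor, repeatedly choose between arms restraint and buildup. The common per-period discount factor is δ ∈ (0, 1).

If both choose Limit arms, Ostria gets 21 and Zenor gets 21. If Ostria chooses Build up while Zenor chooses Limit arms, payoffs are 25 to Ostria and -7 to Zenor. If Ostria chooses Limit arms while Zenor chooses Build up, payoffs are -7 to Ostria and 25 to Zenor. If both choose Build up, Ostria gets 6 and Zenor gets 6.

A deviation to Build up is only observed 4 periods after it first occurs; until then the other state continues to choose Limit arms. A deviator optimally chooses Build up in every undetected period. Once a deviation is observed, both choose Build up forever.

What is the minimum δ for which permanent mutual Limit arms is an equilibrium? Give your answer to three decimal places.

A deviator earns 25 for 4 periods, then 6 forever; cooperating earns 21 forever. Multiplying the IC by (1−δ):
21 ≥ 25(1−δ^4) + 6δ^4, so 19·δ^4 ≥ 4 and δ^4 ≥ 4/19.
δ ≥ (4/19)^(1/4) ≈ 0.677.

0.677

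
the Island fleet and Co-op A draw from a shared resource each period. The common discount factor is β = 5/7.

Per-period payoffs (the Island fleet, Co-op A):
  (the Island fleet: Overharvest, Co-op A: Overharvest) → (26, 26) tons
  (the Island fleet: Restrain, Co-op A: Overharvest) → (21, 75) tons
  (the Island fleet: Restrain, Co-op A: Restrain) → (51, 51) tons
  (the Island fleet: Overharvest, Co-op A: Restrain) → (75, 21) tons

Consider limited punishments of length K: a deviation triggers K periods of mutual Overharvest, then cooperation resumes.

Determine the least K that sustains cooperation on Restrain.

2

Need Σ_{k=1}^{K} β^k ≥ (75−51)/(51−26) = 0.9600 at β = 5/7.
At K = 1 the sum is 0.7143 < 0.9600; at K = 2 it is 1.2245 ≥ 0.9600.
So the minimum punishment length is K = 2.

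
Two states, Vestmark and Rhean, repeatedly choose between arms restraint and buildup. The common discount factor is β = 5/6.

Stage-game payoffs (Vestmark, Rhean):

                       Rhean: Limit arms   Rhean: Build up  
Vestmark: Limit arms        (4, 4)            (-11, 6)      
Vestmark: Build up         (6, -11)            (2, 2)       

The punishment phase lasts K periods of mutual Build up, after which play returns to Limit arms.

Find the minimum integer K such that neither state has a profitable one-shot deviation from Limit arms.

2

Need Σ_{k=1}^{K} β^k ≥ (6−4)/(4−2) = 1.0000 at β = 5/6.
At K = 1 the sum is 0.8333 < 1.0000; at K = 2 it is 1.5278 ≥ 1.0000.
So the minimum punishment length is K = 2.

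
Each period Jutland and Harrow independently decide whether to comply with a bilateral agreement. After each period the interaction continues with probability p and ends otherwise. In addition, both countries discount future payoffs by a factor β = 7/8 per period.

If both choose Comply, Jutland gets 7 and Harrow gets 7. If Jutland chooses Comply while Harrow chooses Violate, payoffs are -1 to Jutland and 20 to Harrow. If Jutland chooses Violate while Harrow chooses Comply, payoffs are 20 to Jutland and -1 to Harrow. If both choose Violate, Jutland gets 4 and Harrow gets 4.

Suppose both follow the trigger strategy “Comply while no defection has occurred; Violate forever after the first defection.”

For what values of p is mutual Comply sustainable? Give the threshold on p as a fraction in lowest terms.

With continuation probability p and discount β, the effective per-period discount factor is βp.
Grim-trigger IC: βp ≥ (20−7)/(20−4) = 13/16.
So p ≥ (13/16)/(7/8) = 13/14.

13/14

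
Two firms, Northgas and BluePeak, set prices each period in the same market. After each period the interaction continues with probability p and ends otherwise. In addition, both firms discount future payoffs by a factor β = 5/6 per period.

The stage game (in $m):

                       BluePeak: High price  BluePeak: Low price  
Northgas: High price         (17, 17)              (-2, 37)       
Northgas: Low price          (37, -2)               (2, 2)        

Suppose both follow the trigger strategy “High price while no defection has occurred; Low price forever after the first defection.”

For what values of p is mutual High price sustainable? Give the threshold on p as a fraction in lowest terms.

Expected continuation weight on next period's payoff is β·p = 5/6·p, which plays the role of the discount factor.
Cooperation requires 5/6·p ≥ (37−17)/(37−2) = 4/7, hence p ≥ 24/35.

24/35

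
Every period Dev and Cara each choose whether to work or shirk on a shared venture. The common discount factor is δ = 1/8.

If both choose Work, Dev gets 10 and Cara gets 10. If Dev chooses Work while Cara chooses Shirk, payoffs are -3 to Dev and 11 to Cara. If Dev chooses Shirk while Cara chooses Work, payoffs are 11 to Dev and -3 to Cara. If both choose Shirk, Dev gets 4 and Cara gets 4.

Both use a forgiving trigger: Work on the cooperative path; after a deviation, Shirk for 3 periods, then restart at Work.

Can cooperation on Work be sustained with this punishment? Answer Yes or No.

No

IC: δ+…+δ^3 ≥ (11−10)/(10−4) = 1/6.
At δ = 1/8: partial sum = 0.1426 < 0.1667. Cooperation not sustainable.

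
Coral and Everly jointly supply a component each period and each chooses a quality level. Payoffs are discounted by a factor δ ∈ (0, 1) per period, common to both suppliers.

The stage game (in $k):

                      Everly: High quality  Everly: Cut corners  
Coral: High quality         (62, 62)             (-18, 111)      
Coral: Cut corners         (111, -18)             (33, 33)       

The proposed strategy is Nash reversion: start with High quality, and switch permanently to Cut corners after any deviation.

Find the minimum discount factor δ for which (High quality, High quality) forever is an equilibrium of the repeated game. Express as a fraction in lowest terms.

49/78

One-period gain from deviating is 111 − 62 = 49. The loss is 62 − 33 = 29 in every subsequent period, with present value 29·δ/(1−δ).
Deviation is unprofitable when 29·δ/(1−δ) ≥ 49, i.e. δ/(1−δ) ≥ 49/29.
Equivalently δ ≥ 49/(49+29) = 49/78.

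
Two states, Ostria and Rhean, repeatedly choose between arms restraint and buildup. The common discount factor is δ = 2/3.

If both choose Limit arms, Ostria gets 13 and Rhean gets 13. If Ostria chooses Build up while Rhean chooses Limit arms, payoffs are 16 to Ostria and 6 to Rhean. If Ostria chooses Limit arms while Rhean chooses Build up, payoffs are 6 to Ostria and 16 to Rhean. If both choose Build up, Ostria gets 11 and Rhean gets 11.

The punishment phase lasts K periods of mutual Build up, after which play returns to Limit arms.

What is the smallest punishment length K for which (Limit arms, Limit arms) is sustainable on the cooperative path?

Need Σ_{k=1}^{K} δ^k ≥ (16−13)/(13−11) = 1.5000 at δ = 2/3.
At K = 3 the sum is 1.4074 < 1.5000; at K = 4 it is 1.6049 ≥ 1.5000.
So the minimum punishment length is K = 4.

4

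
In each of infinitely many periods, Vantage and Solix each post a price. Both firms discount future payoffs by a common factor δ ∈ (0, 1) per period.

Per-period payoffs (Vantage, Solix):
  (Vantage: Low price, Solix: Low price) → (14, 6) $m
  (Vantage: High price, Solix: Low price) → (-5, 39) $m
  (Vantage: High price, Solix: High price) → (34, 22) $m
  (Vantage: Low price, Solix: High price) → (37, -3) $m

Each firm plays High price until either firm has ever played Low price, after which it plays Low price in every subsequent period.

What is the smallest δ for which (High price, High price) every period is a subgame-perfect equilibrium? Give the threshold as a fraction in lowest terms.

17/33

Vantage's threshold: (37−34)/(37−14) = 3/23.
Solix's threshold: (39−22)/(39−6) = 17/33.
3/23 < 17/33, so Solix binds and δ* = 17/33.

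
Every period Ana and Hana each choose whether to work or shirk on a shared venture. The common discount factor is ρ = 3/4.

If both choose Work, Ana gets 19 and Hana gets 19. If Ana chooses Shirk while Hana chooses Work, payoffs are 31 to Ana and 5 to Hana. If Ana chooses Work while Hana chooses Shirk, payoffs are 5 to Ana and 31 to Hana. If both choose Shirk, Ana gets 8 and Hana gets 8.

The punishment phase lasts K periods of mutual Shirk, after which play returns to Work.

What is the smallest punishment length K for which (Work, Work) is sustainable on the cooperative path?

Need Σ_{k=1}^{K} ρ^k ≥ (31−19)/(19−8) = 1.0909 at ρ = 3/4.
At K = 1 the sum is 0.7500 < 1.0909; at K = 2 it is 1.3125 ≥ 1.0909.
So the minimum punishment length is K = 2.

2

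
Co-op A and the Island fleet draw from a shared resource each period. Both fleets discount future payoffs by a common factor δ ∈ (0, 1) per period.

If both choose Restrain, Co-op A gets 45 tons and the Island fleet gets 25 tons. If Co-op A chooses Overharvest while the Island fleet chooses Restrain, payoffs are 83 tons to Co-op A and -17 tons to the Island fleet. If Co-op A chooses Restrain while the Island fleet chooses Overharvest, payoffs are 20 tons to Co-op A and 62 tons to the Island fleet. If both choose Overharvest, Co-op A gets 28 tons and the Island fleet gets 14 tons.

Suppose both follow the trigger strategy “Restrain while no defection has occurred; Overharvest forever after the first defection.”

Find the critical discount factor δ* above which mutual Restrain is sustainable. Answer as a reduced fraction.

Co-op A: cooperation gives 45 each period; deviation gives 83 once then 28 forever.
  45/(1−δ) ≥ 83 + 28δ/(1−δ) ⇒ δ ≥ 38/55.
the Island fleet: cooperation gives 25 each period; deviation gives 62 once then 14 forever.
  δ ≥ 37/48.
Both must hold, so the binding constraint is the Island fleet's: δ ≥ 37/48.

37/48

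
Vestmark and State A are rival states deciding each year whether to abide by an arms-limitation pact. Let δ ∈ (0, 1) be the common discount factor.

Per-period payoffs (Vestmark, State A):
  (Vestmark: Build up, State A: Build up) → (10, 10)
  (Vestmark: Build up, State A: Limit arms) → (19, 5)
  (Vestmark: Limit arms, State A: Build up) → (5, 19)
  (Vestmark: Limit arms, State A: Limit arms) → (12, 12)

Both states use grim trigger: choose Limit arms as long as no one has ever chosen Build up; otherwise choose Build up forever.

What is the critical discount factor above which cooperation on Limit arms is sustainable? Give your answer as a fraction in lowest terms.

Cooperation forever yields 12 each period: 12/(1−δ).
Deviating yields 19 once, then 10 forever: 19 + 10δ/(1−δ).
No profitable deviation requires 12/(1−δ) ≥ 19 + 10δ/(1−δ).
Multiplying by (1−δ): 12 ≥ 19(1−δ) + 10δ = 19 − 9δ.
So 9δ ≥ 7, i.e. δ ≥ 7/9.

7/9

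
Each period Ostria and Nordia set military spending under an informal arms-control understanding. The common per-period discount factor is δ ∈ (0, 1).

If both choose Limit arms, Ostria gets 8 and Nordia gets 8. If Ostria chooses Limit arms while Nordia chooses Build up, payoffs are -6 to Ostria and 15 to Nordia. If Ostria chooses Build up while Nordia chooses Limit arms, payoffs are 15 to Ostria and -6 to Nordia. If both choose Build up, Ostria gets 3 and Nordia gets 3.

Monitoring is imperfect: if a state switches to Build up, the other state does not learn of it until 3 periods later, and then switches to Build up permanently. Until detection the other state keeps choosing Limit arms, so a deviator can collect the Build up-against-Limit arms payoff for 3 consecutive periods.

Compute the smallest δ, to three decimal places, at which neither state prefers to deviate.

0.836

The best deviation is to choose Build up for all 3 undetected periods, earning 15 each, then 3 forever once detected.
Deviation value: 15(1−δ^3)/(1−δ) + 3δ^3/(1−δ); cooperation value: 8/(1−δ).
IC: 8 ≥ 15(1−δ^3) + 3δ^3 = 15 − 12δ^3.
So δ^3 ≥ 7/12, giving δ ≥ (7/12)^(1/3) ≈ 0.836.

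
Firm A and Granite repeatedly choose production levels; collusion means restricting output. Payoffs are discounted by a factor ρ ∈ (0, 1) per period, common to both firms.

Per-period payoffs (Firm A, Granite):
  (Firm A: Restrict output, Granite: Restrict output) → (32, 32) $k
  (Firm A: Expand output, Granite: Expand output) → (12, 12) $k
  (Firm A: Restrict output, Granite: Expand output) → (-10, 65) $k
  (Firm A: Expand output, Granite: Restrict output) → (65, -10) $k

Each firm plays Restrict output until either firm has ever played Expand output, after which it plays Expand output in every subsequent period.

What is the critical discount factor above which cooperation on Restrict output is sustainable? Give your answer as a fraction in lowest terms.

Under grim trigger the critical discount factor is (T−C)/(T−P) with T = 65, C = 32, P = 12.
ρ* = (65−32)/(65−12) = 33/53.

33/53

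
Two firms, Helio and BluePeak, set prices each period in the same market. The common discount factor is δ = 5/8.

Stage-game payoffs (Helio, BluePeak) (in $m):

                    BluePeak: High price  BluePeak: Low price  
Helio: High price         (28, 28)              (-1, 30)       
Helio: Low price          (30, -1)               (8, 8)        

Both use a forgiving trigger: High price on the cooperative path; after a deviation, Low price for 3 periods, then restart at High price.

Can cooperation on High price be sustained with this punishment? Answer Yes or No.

Comparing payoff streams over the 4 periods until play realigns: cooperate → 28(1+δ+…+δ^3); deviate → 30 + 8(δ+…+δ^3).
Cooperation is sustained iff (28−8)(δ+…+δ^3) ≥ 30−28.
δ+…+δ^3 = 5/8·(1−(5/8)^3)/(1−5/8) = 1.2598, and (30−28)/(28−8) = 0.1000.
1.2598 ≥ 0.1000, so cooperation is sustainable.

Yes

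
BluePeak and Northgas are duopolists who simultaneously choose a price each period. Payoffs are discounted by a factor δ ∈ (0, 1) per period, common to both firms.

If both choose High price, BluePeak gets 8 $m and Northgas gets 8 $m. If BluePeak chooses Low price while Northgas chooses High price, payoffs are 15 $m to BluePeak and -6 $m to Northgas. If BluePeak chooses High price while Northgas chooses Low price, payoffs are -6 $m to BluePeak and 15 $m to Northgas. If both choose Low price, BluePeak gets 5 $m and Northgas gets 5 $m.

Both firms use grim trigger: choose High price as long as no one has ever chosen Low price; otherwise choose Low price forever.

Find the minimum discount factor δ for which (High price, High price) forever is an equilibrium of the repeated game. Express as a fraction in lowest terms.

7/10

Cooperation forever yields 8 each period: 8/(1−δ).
Deviating yields 15 once, then 5 forever: 15 + 5δ/(1−δ).
No profitable deviation requires 8/(1−δ) ≥ 15 + 5δ/(1−δ).
Multiplying by (1−δ): 8 ≥ 15(1−δ) + 5δ = 15 − 10δ.
So 10δ ≥ 7, i.e. δ ≥ 7/10.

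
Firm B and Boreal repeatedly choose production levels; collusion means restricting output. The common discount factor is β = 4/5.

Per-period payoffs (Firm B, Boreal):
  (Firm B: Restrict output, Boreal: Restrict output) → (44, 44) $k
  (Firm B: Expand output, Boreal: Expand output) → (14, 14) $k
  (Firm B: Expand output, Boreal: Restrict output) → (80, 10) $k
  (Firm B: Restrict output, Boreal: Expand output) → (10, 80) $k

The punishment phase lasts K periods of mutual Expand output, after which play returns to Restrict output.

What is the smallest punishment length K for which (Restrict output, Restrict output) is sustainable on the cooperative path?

2

IC: β(1−β^K)/(1−β) ≥ (80−44)/(44−14) = 6/5.
With β = 4/5: need 1 − β^K ≥ 6/5·(1−4/5)/(4/5), i.e. β^K ≤ 0.7000.
Since (4/5)^1 = 0.8000 and (4/5)^2 = 0.6400, the smallest such K is 2.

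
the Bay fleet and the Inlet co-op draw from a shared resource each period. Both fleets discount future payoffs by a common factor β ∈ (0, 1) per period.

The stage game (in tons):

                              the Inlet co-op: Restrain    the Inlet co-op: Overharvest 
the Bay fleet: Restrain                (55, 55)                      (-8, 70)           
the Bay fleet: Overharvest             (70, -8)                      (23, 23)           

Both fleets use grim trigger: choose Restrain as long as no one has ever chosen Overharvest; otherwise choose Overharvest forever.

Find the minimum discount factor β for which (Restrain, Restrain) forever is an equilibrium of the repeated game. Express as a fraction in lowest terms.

One-period gain from deviating is 70 − 55 = 15. The loss is 55 − 23 = 32 in every subsequent period, with present value 32·β/(1−β).
Deviation is unprofitable when 32·β/(1−β) ≥ 15, i.e. β/(1−β) ≥ 15/32.
Equivalently β ≥ 15/(15+32) = 15/47.

15/47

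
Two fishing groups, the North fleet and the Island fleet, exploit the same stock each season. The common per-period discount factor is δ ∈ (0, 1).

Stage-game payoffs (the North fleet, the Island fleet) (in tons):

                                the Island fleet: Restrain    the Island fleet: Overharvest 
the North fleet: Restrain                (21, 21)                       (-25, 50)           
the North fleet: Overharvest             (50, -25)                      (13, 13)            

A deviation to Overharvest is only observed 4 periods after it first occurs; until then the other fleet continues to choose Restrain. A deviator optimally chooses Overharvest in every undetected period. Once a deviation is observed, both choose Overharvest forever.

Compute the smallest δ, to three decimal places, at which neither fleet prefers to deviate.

A deviator earns 50 for 4 periods, then 13 forever; cooperating earns 21 forever. Multiplying the IC by (1−δ):
21 ≥ 50(1−δ^4) + 13δ^4, so 37·δ^4 ≥ 29 and δ^4 ≥ 29/37.
δ ≥ (29/37)^(1/4) ≈ 0.941.

0.941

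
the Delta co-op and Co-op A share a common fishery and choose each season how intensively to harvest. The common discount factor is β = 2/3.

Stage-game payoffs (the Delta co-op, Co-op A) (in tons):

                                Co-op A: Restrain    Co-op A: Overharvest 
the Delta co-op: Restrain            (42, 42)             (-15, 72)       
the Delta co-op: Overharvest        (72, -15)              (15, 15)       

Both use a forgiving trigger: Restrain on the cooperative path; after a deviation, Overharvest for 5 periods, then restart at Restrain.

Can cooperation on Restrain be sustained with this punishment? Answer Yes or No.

Comparing payoff streams over the 6 periods until play realigns: cooperate → 42(1+β+…+β^5); deviate → 72 + 15(β+…+β^5).
Cooperation is sustained iff (42−15)(β+…+β^5) ≥ 72−42.
β+…+β^5 = 2/3·(1−(2/3)^5)/(1−2/3) = 1.7366, and (72−42)/(42−15) = 1.1111.
1.7366 ≥ 1.1111, so cooperation is sustainable.

Yes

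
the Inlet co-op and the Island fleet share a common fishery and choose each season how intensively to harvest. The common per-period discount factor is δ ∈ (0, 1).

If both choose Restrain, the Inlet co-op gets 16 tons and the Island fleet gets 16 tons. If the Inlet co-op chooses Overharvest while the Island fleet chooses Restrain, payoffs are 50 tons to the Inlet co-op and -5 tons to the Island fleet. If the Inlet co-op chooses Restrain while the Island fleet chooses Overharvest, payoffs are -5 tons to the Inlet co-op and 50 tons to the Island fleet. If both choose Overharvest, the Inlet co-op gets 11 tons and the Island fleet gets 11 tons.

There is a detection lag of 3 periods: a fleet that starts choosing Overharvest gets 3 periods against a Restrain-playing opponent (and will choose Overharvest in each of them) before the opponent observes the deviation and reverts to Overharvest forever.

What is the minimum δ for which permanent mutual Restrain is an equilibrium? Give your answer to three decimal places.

A deviator earns 50 for 3 periods, then 11 forever; cooperating earns 16 forever. Multiplying the IC by (1−δ):
16 ≥ 50(1−δ^3) + 11δ^3, so 39·δ^3 ≥ 34 and δ^3 ≥ 34/39.
δ ≥ (34/39)^(1/3) ≈ 0.955.

0.955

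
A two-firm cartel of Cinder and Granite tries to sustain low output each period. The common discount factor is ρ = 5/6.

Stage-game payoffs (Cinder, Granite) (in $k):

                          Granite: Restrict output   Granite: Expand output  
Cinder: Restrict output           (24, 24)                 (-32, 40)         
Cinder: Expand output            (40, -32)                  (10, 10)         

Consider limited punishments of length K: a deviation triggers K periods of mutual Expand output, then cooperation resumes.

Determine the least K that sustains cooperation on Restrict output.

2

No profitable deviation requires (24−10)(ρ+…+ρ^K) ≥ 40−24, i.e. ρ+…+ρ^K ≥ 8/7 ≈ 1.1429.
With ρ = 5/6, the partial sums are K=1: 0.8333, K=2: 1.5278.
K = 2 is the first length at which the sum reaches 1.1429.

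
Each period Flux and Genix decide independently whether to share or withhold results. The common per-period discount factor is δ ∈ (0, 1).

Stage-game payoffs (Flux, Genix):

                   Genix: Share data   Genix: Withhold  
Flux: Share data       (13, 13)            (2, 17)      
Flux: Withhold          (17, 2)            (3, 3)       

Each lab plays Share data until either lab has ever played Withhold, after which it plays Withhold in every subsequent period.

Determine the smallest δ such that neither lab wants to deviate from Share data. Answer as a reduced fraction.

Under grim trigger the critical discount factor is (T−C)/(T−P) with T = 17, C = 13, P = 3.
δ* = (17−13)/(17−3) = 4/14 = 2/7.

2/7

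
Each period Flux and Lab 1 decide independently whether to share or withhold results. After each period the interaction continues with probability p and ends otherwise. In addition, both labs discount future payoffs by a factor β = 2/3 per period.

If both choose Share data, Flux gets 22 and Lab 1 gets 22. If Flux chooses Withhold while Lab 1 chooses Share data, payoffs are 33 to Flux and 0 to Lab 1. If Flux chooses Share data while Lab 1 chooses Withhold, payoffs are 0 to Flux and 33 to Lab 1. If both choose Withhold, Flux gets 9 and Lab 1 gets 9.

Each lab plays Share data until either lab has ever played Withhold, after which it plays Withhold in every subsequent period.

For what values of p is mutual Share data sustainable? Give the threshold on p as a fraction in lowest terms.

Expected continuation weight on next period's payoff is β·p = 2/3·p, which plays the role of the discount factor.
Cooperation requires 2/3·p ≥ (33−22)/(33−9) = 11/24, hence p ≥ 11/16.

11/16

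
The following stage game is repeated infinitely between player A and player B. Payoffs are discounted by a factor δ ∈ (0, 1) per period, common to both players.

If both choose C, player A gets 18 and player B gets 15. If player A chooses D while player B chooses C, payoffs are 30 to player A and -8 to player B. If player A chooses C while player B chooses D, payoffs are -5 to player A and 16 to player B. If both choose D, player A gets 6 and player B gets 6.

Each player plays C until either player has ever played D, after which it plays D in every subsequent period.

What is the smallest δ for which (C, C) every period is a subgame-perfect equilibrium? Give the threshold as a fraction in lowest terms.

player A: cooperation gives 18 each period; deviation gives 30 once then 6 forever.
  18/(1−δ) ≥ 30 + 6δ/(1−δ) ⇒ δ ≥ 12/24 = 1/2.
player B: cooperation gives 15 each period; deviation gives 16 once then 6 forever.
  δ ≥ 1/10.
Both must hold, so the binding constraint is player A's: δ ≥ 1/2.

1/2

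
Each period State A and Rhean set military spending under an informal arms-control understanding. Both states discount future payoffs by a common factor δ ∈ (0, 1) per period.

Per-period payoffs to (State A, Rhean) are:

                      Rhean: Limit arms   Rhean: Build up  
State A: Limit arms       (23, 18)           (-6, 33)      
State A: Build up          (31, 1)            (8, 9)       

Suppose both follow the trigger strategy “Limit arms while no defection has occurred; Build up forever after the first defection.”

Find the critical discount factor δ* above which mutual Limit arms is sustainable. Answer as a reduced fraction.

For State A: deviation gain 31−23 = 8, per-period punishment loss 23−8 = 15. IC gives δ ≥ 8/23.
For Rhean: gain 15, loss 9 per period, so δ ≥ 15/24 = 5/8.
The tighter constraint is Rhean's, so cooperation needs δ ≥ 5/8.

5/8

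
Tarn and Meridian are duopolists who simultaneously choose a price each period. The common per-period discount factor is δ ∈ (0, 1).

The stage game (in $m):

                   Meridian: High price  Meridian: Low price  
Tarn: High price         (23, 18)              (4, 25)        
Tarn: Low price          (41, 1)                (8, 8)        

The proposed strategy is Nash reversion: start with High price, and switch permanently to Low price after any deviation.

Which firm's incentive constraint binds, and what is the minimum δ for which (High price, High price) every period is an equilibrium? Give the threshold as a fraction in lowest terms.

Tarn: cooperation gives 23 each period; deviation gives 41 once then 8 forever.
  23/(1−δ) ≥ 41 + 8δ/(1−δ) ⇒ δ ≥ 18/33 = 6/11.
Meridian: cooperation gives 18 each period; deviation gives 25 once then 8 forever.
  δ ≥ 7/17.
Both must hold, so the binding constraint is Tarn's: δ ≥ 6/11.

Tarn; δ ≥ 6/11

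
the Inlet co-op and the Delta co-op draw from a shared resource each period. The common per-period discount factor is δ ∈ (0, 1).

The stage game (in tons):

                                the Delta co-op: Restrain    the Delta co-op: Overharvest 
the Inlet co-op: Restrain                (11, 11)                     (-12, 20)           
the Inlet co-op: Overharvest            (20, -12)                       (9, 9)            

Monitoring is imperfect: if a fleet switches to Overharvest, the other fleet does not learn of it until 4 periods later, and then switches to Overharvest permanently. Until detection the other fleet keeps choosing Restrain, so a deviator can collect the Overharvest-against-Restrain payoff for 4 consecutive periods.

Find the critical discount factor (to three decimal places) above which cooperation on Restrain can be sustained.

The best deviation is to choose Overharvest for all 4 undetected periods, earning 20 each, then 9 forever once detected.
Deviation value: 20(1−δ^4)/(1−δ) + 9δ^4/(1−δ); cooperation value: 11/(1−δ).
IC: 11 ≥ 20(1−δ^4) + 9δ^4 = 20 − 11δ^4.
So δ^4 ≥ 9/11, giving δ ≥ (9/11)^(1/4) ≈ 0.951.

0.951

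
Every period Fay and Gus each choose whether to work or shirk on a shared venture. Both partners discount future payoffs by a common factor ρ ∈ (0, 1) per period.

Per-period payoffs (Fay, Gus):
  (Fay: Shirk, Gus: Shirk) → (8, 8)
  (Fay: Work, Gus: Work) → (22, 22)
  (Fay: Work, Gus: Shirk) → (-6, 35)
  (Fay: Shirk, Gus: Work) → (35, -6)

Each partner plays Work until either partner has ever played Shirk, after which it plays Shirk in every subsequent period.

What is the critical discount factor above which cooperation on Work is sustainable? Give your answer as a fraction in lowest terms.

22/(1−ρ) ≥ 35 + 8ρ/(1−ρ)
22 ≥ 35 − 27ρ
ρ ≥ 13/27.

13/27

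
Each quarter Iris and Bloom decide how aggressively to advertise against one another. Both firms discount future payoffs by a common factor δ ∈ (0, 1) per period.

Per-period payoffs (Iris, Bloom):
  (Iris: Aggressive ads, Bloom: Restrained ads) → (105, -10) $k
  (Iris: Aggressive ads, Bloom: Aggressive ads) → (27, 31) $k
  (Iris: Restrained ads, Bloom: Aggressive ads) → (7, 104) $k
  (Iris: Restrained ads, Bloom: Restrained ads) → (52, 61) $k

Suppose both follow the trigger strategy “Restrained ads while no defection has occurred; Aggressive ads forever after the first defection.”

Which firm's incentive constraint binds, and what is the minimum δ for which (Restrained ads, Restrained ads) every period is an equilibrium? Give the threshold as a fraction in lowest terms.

For Iris: deviation gain 105−52 = 53, per-period punishment loss 52−27 = 25. IC gives δ ≥ 53/78.
For Bloom: gain 43, loss 30 per period, so δ ≥ 43/73.
The tighter constraint is Iris's, so cooperation needs δ ≥ 53/78.

Iris; δ ≥ 53/78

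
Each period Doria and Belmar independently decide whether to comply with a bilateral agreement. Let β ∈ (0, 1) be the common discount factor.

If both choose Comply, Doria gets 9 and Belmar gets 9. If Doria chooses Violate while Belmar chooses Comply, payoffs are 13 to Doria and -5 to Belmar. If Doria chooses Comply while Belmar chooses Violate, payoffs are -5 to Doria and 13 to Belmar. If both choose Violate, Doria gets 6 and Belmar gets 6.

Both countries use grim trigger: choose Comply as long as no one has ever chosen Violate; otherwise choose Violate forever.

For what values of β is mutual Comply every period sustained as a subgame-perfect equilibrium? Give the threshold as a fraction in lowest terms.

4/7

Under grim trigger the critical discount factor is (T−C)/(T−P) with T = 13, C = 9, P = 6.
β* = (13−9)/(13−6) = 4/7.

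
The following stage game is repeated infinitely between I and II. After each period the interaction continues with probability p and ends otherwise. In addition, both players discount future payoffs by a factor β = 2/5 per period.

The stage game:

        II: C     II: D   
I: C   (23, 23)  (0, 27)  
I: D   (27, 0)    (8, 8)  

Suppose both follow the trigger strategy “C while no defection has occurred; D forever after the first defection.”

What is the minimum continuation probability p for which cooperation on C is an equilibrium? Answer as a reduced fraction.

10/19

With continuation probability p and discount β, the effective per-period discount factor is βp.
Grim-trigger IC: βp ≥ (27−23)/(27−8) = 4/19.
So p ≥ (4/19)/(2/5) = 10/19.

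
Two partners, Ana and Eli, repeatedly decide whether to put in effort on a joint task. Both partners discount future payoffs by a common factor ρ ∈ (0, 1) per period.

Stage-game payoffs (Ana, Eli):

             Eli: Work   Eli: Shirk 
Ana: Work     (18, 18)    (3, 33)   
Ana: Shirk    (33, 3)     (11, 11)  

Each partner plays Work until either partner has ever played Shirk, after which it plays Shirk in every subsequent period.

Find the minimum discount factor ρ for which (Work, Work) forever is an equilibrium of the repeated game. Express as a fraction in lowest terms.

15/22

Cooperation forever yields 18 each period: 18/(1−ρ).
Deviating yields 33 once, then 11 forever: 33 + 11ρ/(1−ρ).
No profitable deviation requires 18/(1−ρ) ≥ 33 + 11ρ/(1−ρ).
Multiplying by (1−ρ): 18 ≥ 33(1−ρ) + 11ρ = 33 − 22ρ.
So 22ρ ≥ 15, i.e. ρ ≥ 15/22.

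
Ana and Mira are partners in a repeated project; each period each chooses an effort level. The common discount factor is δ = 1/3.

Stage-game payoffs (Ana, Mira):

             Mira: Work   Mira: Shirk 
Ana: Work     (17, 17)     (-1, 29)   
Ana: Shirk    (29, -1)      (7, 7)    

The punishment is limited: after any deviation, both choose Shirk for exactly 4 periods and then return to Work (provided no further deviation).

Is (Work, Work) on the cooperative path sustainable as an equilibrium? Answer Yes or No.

No

A one-shot deviation gives 29 now, then 7 for 4 periods, then back to 17.
Gain from deviating: (29−17) today; loss: (17−7) in each of the next 4 periods.
No-deviation condition: (17−7)(δ+…+δ^4) ≥ 29−17, i.e. δ+…+δ^4 ≥ 6/5.
At δ = 1/3: δ+…+δ^4 = 0.4938 < 1.2000.
So cooperation is not sustainable.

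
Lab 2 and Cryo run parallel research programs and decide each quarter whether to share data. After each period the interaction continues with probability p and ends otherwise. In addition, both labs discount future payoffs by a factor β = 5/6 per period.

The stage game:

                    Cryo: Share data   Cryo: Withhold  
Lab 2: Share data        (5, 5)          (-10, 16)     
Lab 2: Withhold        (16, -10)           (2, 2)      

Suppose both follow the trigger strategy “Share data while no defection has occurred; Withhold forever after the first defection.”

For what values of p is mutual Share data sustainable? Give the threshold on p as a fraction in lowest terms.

33/35

With continuation probability p and discount β, the effective per-period discount factor is βp.
Grim-trigger IC: βp ≥ (16−5)/(16−2) = 11/14.
So p ≥ (11/14)/(5/6) = 33/35.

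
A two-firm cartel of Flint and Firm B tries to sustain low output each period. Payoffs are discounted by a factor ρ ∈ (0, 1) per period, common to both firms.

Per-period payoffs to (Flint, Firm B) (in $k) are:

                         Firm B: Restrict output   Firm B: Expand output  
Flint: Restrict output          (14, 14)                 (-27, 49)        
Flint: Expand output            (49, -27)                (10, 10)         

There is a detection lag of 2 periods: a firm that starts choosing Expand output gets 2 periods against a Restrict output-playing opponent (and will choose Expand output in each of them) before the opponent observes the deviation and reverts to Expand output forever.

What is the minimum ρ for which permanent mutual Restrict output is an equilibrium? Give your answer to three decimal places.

0.947

A deviator earns 49 for 2 periods, then 10 forever; cooperating earns 14 forever. Multiplying the IC by (1−ρ):
14 ≥ 49(1−ρ^2) + 10ρ^2, so 39·ρ^2 ≥ 35 and ρ^2 ≥ 35/39.
ρ ≥ (35/39)^(1/2) ≈ 0.947.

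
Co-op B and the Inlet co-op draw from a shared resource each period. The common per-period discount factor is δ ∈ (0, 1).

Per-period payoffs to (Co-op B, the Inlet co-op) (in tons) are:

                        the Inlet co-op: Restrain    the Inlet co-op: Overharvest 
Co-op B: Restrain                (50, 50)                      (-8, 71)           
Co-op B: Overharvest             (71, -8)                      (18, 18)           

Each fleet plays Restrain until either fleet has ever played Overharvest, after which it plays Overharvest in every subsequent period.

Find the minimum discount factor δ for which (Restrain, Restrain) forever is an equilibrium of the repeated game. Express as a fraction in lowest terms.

21/53

One-period gain from deviating is 71 − 50 = 21. The loss is 50 − 18 = 32 in every subsequent period, with present value 32·δ/(1−δ).
Deviation is unprofitable when 32·δ/(1−δ) ≥ 21, i.e. δ/(1−δ) ≥ 21/32.
Equivalently δ ≥ 21/(21+32) = 21/53.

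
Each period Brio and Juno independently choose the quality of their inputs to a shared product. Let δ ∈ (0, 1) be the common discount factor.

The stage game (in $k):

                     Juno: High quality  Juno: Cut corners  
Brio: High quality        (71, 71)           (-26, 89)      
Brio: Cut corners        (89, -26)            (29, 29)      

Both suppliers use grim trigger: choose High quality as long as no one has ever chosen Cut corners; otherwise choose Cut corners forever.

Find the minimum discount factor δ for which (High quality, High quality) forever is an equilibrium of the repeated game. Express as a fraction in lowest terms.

Under grim trigger the critical discount factor is (T−C)/(T−P) with T = 89, C = 71, P = 29.
δ* = (89−71)/(89−29) = 18/60 = 3/10.

3/10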